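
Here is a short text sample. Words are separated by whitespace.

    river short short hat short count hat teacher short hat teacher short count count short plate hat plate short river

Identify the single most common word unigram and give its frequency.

"short", 7 times

Unigram frequencies (highest first):
  short: 7
  hat: 4
  count: 3
  river: 2
  teacher: 2
  plate: 2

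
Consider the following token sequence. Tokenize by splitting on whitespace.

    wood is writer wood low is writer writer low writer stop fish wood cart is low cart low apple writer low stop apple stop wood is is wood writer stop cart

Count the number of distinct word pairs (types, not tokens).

31 tokens → 30 bigram windows in total.
Repeated bigrams (each contributes count−1 duplicates):
  is writer: 2
  wood is: 2
  writer low: 2
  writer stop: 2
4 duplicate windows → 30 − 4 = 26 distinct.

26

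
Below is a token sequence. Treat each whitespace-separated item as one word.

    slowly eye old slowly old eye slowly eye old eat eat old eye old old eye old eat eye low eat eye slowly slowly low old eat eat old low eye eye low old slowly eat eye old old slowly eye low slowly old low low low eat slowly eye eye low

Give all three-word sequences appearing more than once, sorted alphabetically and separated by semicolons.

Trigram counts meeting the condition (more than once):
  eat eat old: 2
  eye eye low: 2
  eye old eat: 2
  eye old old: 2
  old eat eat: 2
  old eye old: 2
  slowly eye old: 2

eat eat old; eye eye low; eye old eat; eye old old; old eat eat; old eye old; slowly eye old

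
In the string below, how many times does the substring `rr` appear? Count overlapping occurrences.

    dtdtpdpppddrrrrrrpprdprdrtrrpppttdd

6

Sliding a length-2 window over the 35 characters (34 positions):
  position 12–13: rr
  position 13–14: rr
  position 14–15: rr
  position 15–16: rr
  position 16–17: rr
  position 27–28: rr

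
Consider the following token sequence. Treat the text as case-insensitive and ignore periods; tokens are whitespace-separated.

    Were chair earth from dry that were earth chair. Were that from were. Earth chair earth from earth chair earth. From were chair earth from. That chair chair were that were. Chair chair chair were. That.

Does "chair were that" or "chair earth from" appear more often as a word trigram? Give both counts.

"chair earth from" (4 vs 3)

"chair were that": 3 occurrences
"chair earth from": 4 occurrences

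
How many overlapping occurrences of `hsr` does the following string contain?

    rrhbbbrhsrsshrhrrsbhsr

Sliding a length-3 window over the 22 characters (20 positions):
  position 8–10: hsr
  position 20–22: hsr

2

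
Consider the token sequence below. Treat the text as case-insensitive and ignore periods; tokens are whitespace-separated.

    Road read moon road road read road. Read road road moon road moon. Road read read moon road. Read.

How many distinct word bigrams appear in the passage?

19 tokens → 18 bigram windows in total.
Repeated bigrams (each contributes count−1 duplicates):
  road read: 5
  moon road: 4
  read moon: 2
  read road: 2
  road moon: 2
  road road: 2
11 duplicate windows → 18 − 11 = 7 distinct.

7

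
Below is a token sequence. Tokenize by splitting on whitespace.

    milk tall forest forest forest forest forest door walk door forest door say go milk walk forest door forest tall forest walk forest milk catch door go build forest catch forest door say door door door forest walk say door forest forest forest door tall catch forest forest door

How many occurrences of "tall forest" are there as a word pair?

Scanning the 48 overlapping bigram windows for "tall forest":
  position 2–3: tall forest
  position 20–21: tall forest

2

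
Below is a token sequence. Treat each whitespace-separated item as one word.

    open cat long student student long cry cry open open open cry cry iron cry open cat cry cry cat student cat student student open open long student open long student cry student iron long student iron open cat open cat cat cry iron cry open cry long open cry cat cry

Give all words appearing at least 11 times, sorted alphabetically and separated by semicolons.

Unigram counts meeting the condition (at least 11 times):
  cry: 13
  open: 12

cry; open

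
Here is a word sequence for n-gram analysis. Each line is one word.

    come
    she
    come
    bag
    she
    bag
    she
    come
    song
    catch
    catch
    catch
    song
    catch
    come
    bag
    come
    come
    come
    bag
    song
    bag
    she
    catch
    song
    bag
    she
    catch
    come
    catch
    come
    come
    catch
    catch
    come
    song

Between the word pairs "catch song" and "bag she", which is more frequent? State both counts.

"bag she" (4 vs 2)

"catch song": 2 occurrences
"bag she": 4 occurrences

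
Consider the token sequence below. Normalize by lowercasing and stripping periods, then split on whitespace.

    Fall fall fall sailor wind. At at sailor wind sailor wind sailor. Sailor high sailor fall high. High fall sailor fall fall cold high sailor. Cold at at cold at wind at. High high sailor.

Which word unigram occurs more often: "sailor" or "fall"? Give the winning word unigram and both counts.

"sailor": 9 occurrences
"fall": 7 occurrences

"sailor" (9 vs 7)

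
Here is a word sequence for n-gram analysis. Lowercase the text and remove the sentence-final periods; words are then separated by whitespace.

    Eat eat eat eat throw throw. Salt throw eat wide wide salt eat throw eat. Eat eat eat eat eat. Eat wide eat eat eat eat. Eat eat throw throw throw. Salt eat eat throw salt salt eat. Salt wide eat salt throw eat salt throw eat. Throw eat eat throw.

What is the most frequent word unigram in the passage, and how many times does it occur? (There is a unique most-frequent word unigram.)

Unigram frequencies (highest first):
  eat: 27
  throw: 12
  salt: 8
  wide: 4

"eat", 27 times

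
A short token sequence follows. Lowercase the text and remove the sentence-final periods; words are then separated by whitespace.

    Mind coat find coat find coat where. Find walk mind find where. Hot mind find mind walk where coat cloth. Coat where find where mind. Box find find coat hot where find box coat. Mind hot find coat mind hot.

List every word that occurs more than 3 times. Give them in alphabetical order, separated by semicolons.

Unigram counts meeting the condition (more than 3 times):
  coat: 8
  find: 10
  hot: 4
  mind: 7
  where: 6

coat; find; hot; mind; where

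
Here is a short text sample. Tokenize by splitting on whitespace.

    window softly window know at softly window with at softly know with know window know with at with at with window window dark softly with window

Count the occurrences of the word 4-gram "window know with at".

1

Scanning the 23 overlapping 4-gram windows for "window know with at":
  position 14–17: window know with at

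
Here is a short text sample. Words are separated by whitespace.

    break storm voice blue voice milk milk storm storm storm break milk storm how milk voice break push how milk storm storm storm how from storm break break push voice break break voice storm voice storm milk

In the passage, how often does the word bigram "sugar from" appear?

Scanning the 36 overlapping bigram windows for "sugar from":
  (none found)

0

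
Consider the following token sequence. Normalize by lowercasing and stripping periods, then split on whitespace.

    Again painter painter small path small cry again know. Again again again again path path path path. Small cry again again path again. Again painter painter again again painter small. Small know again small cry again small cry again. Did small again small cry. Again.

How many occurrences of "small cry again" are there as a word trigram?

Scanning the 43 overlapping trigram windows for "small cry again":
  position 6–8: small cry again
  position 18–20: small cry again
  position 34–36: small cry again
  position 37–39: small cry again
  position 43–45: small cry again

5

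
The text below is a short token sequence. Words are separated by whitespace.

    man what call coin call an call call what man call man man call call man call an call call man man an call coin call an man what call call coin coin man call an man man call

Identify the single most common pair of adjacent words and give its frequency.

Bigram frequencies (highest first):
  man call: 5
  call an: 4
  call call: 4
  call coin: 3
  an call: 3
  call man: 3
  … (10 more, each ≤ 3)

"man call", 5 times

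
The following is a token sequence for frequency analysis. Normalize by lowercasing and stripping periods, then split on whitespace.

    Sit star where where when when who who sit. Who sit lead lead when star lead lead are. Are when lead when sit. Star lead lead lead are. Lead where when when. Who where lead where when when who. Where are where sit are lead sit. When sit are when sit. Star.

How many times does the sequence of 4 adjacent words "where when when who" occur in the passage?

3

Scanning the 49 overlapping 4-gram windows for "where when when who":
  position 4–7: where when when who
  position 30–33: where when when who
  position 36–39: where when when who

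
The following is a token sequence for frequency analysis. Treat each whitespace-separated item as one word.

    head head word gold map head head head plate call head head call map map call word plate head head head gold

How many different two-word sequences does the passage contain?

22 tokens → 21 bigram windows in total.
Repeated bigrams (each contributes count−1 duplicates):
  head head: 6
5 duplicate windows → 21 − 5 = 16 distinct.

16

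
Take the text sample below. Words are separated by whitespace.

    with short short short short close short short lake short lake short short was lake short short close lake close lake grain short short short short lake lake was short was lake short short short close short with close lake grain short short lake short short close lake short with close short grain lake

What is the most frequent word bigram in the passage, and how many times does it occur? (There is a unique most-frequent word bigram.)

"short short", 13 times

Bigram frequencies (highest first):
  short short: 13
  lake short: 6
  short close: 4
  short lake: 4
  close lake: 4
  close short: 3
  … (13 more, each ≤ 2)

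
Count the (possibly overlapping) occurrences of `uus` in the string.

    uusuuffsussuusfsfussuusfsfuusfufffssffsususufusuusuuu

5

Sliding a length-3 window over the 53 characters (51 positions):
  position 1–3: uus
  position 12–14: uus
  position 21–23: uus
  position 27–29: uus
  position 48–50: uus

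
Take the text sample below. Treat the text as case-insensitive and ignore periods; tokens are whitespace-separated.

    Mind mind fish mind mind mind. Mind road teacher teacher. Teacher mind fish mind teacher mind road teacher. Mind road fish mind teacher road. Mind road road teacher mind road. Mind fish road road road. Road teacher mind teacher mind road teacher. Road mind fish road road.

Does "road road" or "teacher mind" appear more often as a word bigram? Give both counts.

"teacher mind" (6 vs 5)

"road road": 5 occurrences
"teacher mind": 6 occurrences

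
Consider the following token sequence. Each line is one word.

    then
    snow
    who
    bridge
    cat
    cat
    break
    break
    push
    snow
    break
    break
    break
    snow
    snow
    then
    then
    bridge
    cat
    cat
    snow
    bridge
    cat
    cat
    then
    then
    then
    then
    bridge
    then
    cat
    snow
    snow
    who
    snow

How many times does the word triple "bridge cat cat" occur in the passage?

3

Scanning the 33 overlapping trigram windows for "bridge cat cat":
  position 4–6: bridge cat cat
  position 18–20: bridge cat cat
  position 22–24: bridge cat cat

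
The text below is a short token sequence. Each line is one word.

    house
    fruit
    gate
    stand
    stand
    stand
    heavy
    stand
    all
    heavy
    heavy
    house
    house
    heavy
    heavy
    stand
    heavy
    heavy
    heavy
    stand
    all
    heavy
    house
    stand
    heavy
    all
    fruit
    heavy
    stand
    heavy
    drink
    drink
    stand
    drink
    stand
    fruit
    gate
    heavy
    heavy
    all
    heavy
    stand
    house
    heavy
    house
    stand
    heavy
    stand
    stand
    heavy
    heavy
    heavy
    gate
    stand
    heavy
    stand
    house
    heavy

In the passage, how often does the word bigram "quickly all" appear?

0

Scanning the 57 overlapping bigram windows for "quickly all":
  (none found)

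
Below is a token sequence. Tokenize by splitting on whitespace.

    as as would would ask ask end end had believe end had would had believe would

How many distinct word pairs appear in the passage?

16 tokens → 15 bigram windows in total.
Repeated bigrams (each contributes count−1 duplicates):
  end had: 2
  had believe: 2
2 duplicate windows → 15 − 2 = 13 distinct.

13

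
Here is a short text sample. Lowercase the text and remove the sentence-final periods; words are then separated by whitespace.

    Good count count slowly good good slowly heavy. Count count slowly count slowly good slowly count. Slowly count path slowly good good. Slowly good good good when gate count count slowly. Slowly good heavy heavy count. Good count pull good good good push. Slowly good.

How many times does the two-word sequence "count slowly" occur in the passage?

Scanning the 44 overlapping bigram windows for "count slowly":
  position 3–4: count slowly
  position 10–11: count slowly
  position 12–13: count slowly
  position 16–17: count slowly
  position 30–31: count slowly

5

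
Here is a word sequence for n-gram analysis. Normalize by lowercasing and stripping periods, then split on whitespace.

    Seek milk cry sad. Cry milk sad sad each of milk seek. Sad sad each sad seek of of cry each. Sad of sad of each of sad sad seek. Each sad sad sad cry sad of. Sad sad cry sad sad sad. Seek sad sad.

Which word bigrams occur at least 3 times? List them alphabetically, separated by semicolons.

Bigram counts meeting the condition (at least 3 times):
  cry sad: 3
  each sad: 3
  of sad: 3
  sad cry: 3
  sad of: 3
  sad sad: 9
  sad seek: 3

cry sad; each sad; of sad; sad cry; sad of; sad sad; sad seek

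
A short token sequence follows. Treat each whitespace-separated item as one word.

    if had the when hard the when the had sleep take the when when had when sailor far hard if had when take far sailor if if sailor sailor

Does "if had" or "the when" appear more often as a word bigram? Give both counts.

"the when" (3 vs 2)

"if had": 2 occurrences
"the when": 3 occurrences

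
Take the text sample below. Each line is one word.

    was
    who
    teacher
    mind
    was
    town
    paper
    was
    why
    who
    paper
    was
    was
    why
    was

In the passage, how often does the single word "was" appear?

Scanning the 15 tokens for "was":
  position 1: was
  position 5: was
  position 8: was
  position 12: was
  position 13: was
  position 15: was

6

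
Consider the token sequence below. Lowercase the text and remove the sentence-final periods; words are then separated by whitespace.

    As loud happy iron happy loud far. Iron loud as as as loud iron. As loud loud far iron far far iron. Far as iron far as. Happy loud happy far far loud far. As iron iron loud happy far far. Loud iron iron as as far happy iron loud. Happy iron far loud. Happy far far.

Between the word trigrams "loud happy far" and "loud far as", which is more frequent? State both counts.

"loud happy far": 3 occurrences
"loud far as": 1 occurrence

"loud happy far" (3 vs 1)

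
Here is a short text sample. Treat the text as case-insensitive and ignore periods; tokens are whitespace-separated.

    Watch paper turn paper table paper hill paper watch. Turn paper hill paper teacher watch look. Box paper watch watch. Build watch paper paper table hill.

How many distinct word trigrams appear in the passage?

23

26 tokens → 24 trigram windows in total.
Repeated trigrams (each contributes count−1 duplicates):
  paper hill paper: 2
1 duplicate windows → 24 − 1 = 23 distinct.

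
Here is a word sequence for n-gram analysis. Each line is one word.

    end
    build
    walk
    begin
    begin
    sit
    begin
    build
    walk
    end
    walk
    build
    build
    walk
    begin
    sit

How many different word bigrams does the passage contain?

11

16 tokens → 15 bigram windows in total.
Repeated bigrams (each contributes count−1 duplicates):
  build walk: 3
  begin sit: 2
  walk begin: 2
4 duplicate windows → 15 − 4 = 11 distinct.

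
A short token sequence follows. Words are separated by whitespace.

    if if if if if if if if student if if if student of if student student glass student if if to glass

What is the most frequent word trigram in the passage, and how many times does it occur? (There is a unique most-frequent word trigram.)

"if if if", 7 times

Trigram frequencies (highest first):
  if if if: 7
  if if student: 2
  student if if: 2
  if student if: 1
  if student of: 1
  student of if: 1
  … (7 more, each ≤ 1)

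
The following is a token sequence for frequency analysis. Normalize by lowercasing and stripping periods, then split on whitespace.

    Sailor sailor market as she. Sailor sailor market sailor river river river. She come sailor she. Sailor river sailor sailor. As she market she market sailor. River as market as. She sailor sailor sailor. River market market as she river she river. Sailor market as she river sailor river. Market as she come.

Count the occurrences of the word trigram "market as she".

Scanning the 51 overlapping trigram windows for "market as she":
  position 3–5: market as she
  position 29–31: market as she
  position 37–39: market as she
  position 44–46: market as she
  position 50–52: market as she

5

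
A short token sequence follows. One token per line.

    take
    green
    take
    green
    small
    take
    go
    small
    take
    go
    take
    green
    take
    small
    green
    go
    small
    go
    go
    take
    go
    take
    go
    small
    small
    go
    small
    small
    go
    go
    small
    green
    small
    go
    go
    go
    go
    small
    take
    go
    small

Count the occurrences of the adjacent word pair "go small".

Scanning the 40 overlapping bigram windows for "go small":
  position 7–8: go small
  position 16–17: go small
  position 23–24: go small
  position 26–27: go small
  position 30–31: go small
  position 37–38: go small
  position 40–41: go small

7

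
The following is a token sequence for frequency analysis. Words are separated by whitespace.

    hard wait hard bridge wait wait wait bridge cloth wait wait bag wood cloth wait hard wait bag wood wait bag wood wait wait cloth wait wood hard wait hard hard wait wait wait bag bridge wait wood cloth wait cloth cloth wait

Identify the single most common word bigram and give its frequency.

Bigram frequencies (highest first):
  wait wait: 6
  cloth wait: 5
  hard wait: 4
  wait bag: 4
  wait hard: 3
  bag wood: 3
  … (12 more, each ≤ 2)

"wait wait", 6 times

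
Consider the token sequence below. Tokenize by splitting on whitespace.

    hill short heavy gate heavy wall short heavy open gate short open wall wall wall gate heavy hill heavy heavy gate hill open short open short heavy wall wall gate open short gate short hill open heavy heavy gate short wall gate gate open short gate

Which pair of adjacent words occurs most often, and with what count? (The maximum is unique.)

Bigram frequencies (highest first):
  open short: 4
  short heavy: 3
  heavy gate: 3
  gate short: 3
  wall wall: 3
  wall gate: 3
  … (19 more, each ≤ 2)

"open short", 4 times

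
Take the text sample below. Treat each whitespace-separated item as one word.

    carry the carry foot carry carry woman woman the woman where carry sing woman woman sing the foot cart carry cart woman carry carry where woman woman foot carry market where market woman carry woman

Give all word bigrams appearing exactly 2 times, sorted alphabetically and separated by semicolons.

carry carry; carry woman; foot carry; woman carry

Bigram counts meeting the condition (exactly 2 times):
  carry carry: 2
  carry woman: 2
  foot carry: 2
  woman carry: 2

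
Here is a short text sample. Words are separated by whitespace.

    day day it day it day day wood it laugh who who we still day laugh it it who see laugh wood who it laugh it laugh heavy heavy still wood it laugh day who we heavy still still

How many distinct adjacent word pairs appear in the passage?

28

39 tokens → 38 bigram windows in total.
Repeated bigrams (each contributes count−1 duplicates):
  it laugh: 4
  day day: 2
  day it: 2
  heavy still: 2
  it day: 2
  laugh it: 2
  who we: 2
  wood it: 2
10 duplicate windows → 38 − 10 = 28 distinct.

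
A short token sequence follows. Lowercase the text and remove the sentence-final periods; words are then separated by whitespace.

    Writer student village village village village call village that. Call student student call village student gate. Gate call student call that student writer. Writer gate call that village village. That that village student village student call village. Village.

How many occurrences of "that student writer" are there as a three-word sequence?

1

Scanning the 36 overlapping trigram windows for "that student writer":
  position 21–23: that student writer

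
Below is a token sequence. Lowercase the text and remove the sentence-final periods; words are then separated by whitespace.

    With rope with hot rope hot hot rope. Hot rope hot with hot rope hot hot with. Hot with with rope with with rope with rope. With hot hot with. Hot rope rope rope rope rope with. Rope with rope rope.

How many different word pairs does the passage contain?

9

41 tokens → 40 bigram windows in total.
Repeated bigrams (each contributes count−1 duplicates):
  rope with: 6
  with rope: 6
  hot rope: 5
  rope rope: 5
  with hot: 5
  hot with: 4
  rope hot: 4
  hot hot: 3
  … (1 more repeated)
31 duplicate windows → 40 − 31 = 9 distinct.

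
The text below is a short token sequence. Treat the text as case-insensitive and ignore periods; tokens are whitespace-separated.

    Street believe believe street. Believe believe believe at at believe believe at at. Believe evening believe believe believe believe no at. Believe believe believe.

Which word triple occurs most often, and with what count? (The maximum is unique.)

"believe believe believe", 4 times

Trigram frequencies (highest first):
  believe believe believe: 4
  street believe believe: 2
  believe believe at: 2
  believe at at: 2
  at at believe: 2
  at believe believe: 2
  … (8 more, each ≤ 1)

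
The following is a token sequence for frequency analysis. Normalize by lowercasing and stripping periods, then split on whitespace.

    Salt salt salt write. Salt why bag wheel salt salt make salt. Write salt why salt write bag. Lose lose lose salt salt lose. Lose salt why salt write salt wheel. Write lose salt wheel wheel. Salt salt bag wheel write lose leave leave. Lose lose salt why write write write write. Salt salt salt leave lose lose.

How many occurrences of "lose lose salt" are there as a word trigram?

3

Scanning the 56 overlapping trigram windows for "lose lose salt":
  position 20–22: lose lose salt
  position 24–26: lose lose salt
  position 45–47: lose lose salt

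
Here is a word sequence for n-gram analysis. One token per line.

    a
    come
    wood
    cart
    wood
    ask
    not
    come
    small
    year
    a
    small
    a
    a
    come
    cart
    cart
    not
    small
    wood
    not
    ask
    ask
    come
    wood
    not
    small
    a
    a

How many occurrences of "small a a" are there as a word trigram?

Scanning the 27 overlapping trigram windows for "small a a":
  position 12–14: small a a
  position 27–29: small a a

2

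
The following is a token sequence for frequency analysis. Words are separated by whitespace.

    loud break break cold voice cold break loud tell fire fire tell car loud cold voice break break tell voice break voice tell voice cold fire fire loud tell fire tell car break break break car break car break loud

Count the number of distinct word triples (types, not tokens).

40 tokens → 38 trigram windows in total.
Repeated trigrams (each contributes count−1 duplicates):
  break car break: 2
  fire tell car: 2
  loud tell fire: 2
3 duplicate windows → 38 − 3 = 35 distinct.

35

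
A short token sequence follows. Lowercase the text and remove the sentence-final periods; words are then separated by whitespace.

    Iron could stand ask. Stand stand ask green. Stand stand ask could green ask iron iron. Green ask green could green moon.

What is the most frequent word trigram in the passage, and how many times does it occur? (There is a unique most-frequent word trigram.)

"stand stand ask", 2 times

Trigram frequencies (highest first):
  stand stand ask: 2
  iron could stand: 1
  could stand ask: 1
  stand ask stand: 1
  ask stand stand: 1
  stand ask green: 1
  … (13 more, each ≤ 1)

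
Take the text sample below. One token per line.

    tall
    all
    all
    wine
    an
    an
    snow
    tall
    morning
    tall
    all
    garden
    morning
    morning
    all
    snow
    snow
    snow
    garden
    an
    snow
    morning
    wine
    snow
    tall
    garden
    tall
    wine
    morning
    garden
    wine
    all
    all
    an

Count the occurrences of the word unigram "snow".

6

Scanning the 34 tokens for "snow":
  position 7: snow
  position 16: snow
  position 17: snow
  position 18: snow
  position 21: snow
  position 24: snow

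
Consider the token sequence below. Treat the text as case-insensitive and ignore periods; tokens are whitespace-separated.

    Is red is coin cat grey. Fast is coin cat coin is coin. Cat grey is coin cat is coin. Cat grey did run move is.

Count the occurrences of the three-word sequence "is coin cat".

Scanning the 24 overlapping trigram windows for "is coin cat":
  position 3–5: is coin cat
  position 8–10: is coin cat
  position 12–14: is coin cat
  position 16–18: is coin cat
  position 19–21: is coin cat

5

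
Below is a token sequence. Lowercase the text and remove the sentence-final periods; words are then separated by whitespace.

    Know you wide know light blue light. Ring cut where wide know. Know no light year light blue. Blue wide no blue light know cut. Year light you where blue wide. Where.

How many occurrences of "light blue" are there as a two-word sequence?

2

Scanning the 31 overlapping bigram windows for "light blue":
  position 5–6: light blue
  position 17–18: light blue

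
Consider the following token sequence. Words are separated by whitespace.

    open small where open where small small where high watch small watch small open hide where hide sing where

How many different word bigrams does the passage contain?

19 tokens → 18 bigram windows in total.
Repeated bigrams (each contributes count−1 duplicates):
  small where: 2
  watch small: 2
2 duplicate windows → 18 − 2 = 16 distinct.

16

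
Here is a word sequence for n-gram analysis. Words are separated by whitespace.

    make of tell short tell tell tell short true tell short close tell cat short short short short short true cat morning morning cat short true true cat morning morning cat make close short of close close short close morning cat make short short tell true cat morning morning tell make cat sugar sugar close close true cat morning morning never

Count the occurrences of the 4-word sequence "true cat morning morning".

Scanning the 58 overlapping 4-gram windows for "true cat morning morning":
  position 20–23: true cat morning morning
  position 27–30: true cat morning morning
  position 46–49: true cat morning morning
  position 57–60: true cat morning morning

4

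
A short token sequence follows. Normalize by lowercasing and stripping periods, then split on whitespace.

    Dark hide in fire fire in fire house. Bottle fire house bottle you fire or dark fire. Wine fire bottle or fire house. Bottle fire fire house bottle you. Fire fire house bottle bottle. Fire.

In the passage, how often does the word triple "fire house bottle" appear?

5

Scanning the 33 overlapping trigram windows for "fire house bottle":
  position 7–9: fire house bottle
  position 10–12: fire house bottle
  position 22–24: fire house bottle
  position 26–28: fire house bottle
  position 31–33: fire house bottle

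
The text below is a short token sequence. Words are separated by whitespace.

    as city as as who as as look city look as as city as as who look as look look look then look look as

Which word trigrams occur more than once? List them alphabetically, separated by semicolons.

Trigram counts meeting the condition (more than once):
  as as who: 2
  as city as: 2
  city as as: 2

as as who; as city as; city as as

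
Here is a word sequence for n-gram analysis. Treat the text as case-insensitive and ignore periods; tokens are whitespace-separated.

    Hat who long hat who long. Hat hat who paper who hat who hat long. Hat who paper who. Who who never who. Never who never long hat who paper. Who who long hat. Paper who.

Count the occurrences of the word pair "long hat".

5

Scanning the 35 overlapping bigram windows for "long hat":
  position 3–4: long hat
  position 6–7: long hat
  position 15–16: long hat
  position 27–28: long hat
  position 33–34: long hat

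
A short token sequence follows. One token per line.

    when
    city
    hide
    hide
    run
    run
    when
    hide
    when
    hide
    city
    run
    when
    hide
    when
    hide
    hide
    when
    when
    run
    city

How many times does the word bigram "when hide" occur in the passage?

Scanning the 20 overlapping bigram windows for "when hide":
  position 7–8: when hide
  position 9–10: when hide
  position 13–14: when hide
  position 15–16: when hide

4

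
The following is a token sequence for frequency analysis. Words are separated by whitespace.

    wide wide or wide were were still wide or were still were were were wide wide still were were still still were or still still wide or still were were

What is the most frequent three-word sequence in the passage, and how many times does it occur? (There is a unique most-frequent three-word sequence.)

"still were were", 3 times

Trigram frequencies (highest first):
  still were were: 3
  were were still: 2
  still wide or: 2
  wide wide or: 1
  wide or wide: 1
  or wide were: 1
  … (18 more, each ≤ 1)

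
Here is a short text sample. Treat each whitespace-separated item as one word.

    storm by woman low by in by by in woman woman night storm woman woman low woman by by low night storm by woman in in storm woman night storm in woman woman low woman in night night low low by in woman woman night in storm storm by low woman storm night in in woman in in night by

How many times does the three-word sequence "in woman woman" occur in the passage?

Scanning the 58 overlapping trigram windows for "in woman woman":
  position 9–11: in woman woman
  position 31–33: in woman woman
  position 42–44: in woman woman

3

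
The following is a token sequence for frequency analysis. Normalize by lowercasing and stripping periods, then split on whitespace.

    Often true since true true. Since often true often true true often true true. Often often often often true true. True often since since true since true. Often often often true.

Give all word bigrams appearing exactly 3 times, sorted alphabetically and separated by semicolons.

Bigram counts meeting the condition (exactly 3 times):
  since true: 3
  true since: 3

since true; true since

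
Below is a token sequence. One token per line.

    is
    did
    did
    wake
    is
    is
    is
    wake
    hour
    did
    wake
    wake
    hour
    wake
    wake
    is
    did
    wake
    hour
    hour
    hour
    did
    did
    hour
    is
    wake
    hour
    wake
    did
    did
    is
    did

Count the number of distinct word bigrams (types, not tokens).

15

32 tokens → 31 bigram windows in total.
Repeated bigrams (each contributes count−1 duplicates):
  wake hour: 4
  did did: 3
  did wake: 3
  is did: 3
  hour did: 2
  hour hour: 2
  hour wake: 2
  is is: 2
  … (3 more repeated)
16 duplicate windows → 31 − 16 = 15 distinct.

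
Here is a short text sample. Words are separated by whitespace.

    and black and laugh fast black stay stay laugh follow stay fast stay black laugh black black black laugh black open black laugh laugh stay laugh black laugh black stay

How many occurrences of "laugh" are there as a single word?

8

Scanning the 30 tokens for "laugh":
  position 4: laugh
  position 9: laugh
  position 15: laugh
  position 19: laugh
  position 23: laugh
  position 24: laugh
  position 26: laugh
  position 28: laugh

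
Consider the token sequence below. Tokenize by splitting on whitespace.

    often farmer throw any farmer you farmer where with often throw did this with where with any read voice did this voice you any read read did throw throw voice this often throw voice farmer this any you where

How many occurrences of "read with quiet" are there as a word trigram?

Scanning the 37 overlapping trigram windows for "read with quiet":
  (none found)

0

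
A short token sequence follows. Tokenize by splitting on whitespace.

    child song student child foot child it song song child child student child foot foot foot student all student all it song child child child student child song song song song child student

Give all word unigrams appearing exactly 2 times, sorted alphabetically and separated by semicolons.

Unigram counts meeting the condition (exactly 2 times):
  all: 2
  it: 2

all; it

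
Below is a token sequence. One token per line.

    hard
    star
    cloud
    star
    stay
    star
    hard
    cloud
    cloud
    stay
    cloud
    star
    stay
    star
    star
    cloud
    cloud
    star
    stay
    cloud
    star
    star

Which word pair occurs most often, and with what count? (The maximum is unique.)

"cloud star", 4 times

Bigram frequencies (highest first):
  cloud star: 4
  star stay: 3
  star cloud: 2
  stay star: 2
  cloud cloud: 2
  stay cloud: 2
  … (5 more, each ≤ 2)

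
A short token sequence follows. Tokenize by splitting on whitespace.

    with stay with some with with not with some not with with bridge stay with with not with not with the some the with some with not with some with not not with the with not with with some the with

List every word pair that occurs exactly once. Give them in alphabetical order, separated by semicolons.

Bigram counts meeting the condition (exactly once):
  bridge stay: 1
  not not: 1
  some not: 1
  the some: 1
  with bridge: 1
  with stay: 1

bridge stay; not not; some not; the some; with bridge; with stay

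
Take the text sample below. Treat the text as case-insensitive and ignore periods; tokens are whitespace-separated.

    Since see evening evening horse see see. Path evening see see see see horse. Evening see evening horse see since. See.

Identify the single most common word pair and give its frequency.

Bigram frequencies (highest first):
  see see: 4
  since see: 2
  see evening: 2
  evening horse: 2
  horse see: 2
  evening see: 2
  … (6 more, each ≤ 1)

"see see", 4 times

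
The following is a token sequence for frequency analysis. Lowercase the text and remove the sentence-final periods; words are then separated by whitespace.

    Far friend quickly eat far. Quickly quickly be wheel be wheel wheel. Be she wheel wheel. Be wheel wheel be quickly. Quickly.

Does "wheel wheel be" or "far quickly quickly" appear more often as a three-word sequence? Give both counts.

"wheel wheel be" (3 vs 1)

"wheel wheel be": 3 occurrences
"far quickly quickly": 1 occurrence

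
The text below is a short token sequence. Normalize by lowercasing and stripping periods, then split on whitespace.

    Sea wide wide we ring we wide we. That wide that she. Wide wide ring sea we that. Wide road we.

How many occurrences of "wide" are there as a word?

Scanning the 21 tokens for "wide":
  position 2: wide
  position 3: wide
  position 7: wide
  position 10: wide
  position 13: wide
  position 14: wide
  position 19: wide

7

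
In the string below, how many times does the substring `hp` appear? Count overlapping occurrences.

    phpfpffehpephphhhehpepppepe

4

Sliding a length-2 window over the 27 characters (26 positions):
  position 2–3: hp
  position 9–10: hp
  position 13–14: hp
  position 19–20: hp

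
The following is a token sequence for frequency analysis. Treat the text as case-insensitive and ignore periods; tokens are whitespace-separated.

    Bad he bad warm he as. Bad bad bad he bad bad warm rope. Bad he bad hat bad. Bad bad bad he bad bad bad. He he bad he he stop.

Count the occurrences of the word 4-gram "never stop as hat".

Scanning the 29 overlapping 4-gram windows for "never stop as hat":
  (none found)

0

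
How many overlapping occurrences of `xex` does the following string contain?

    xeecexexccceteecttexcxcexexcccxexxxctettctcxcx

3

Sliding a length-3 window over the 46 characters (44 positions):
  position 6–8: xex
  position 25–27: xex
  position 31–33: xex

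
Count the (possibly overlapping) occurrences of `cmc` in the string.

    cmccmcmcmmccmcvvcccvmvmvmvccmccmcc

6

Sliding a length-3 window over the 34 characters (32 positions):
  position 1–3: cmc
  position 4–6: cmc
  position 6–8: cmc
  position 12–14: cmc
  position 28–30: cmc
  position 31–33: cmc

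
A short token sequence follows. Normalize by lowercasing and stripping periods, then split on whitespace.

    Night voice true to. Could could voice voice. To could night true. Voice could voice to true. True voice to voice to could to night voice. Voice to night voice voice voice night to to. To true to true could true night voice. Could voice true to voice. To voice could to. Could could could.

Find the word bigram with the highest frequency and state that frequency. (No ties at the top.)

Bigram frequencies (highest first):
  voice to: 6
  night voice: 4
  to could: 4
  voice voice: 4
  true to: 3
  could could: 3
  … (17 more, each ≤ 3)

"voice to", 6 times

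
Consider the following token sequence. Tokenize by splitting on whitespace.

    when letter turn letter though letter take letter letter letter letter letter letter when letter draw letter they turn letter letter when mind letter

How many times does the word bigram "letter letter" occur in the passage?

6

Scanning the 23 overlapping bigram windows for "letter letter":
  position 8–9: letter letter
  position 9–10: letter letter
  position 10–11: letter letter
  position 11–12: letter letter
  position 12–13: letter letter
  position 20–21: letter letter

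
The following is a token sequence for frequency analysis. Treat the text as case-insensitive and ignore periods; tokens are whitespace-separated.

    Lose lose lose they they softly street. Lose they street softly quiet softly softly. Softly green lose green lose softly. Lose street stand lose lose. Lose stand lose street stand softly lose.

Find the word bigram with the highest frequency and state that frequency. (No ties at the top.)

Bigram frequencies (highest first):
  lose lose: 4
  lose they: 2
  softly softly: 2
  green lose: 2
  softly lose: 2
  lose street: 2
  … (15 more, each ≤ 2)

"lose lose", 4 times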